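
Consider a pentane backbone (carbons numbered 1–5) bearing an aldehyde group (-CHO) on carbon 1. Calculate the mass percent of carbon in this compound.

71.95%

Atom tally by fragment:
  OHCCH2 → C:2 H:3 O:1
  CH2 → C:1 H:2
  CH2 → C:1 H:2
  CH2 → C:1 H:2
  CH3 → C:1 H:3
Element totals:
  C: 6
  H: 12
  O: 1
Molecular formula: C6H12O.
Molar mass = 100.161 g/mol.
Mass from C: 6 × 12.011 = 72.066 g/mol.
%C = 72.066 / 100.161 × 100 = 71.95%.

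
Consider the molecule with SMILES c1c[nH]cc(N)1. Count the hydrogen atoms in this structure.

Atom tally by fragment:
  pyrrole ring core → C:4 H:5 N:1
  (− 1 ring H displaced by substituents)
  + NH2 → N:1 H:2
Element totals:
  C: 4
  H: 6
  N: 2

6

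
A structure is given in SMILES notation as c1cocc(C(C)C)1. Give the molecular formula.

Atom tally by fragment:
  furan ring core → C:4 H:4 O:1
  (− 1 ring H displaced by substituents)
  + CH(CH3)2 → C:3 H:7
Element totals:
  C: 7
  H: 10
  O: 1

C7H10O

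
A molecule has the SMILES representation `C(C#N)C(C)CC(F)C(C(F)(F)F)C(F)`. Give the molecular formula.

Atom tally by fragment:
  NCCH2 → C:2 H:2 N:1
  CH(CH3) → C:2 H:4
  CH2 → C:1 H:2
  CH(F) → C:1 H:1 F:1
  CH(CF3) → C:2 H:1 F:3
  CH2F → C:1 H:2 F:1
Element totals:
  C: 9
  H: 12
  F: 5
  N: 1

C9H12F5N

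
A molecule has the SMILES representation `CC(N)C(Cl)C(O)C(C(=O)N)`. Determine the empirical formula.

Atom tally by fragment:
  CH3 → C:1 H:3
  CH(NH2) → C:1 H:3 N:1
  CH(Cl) → C:1 H:1 Cl:1
  CH(OH) → C:1 H:2 O:1
  CH2CONH2 → C:2 H:4 O:1 N:1
Element totals:
  C: 6
  H: 13
  Cl: 1
  N: 2
  O: 2
Molecular formula: C6H13ClN2O2.
gcd of subscripts (6, 1, 13, 2, 2) = 1, so the empirical formula equals the molecular formula.

C6H13ClN2O2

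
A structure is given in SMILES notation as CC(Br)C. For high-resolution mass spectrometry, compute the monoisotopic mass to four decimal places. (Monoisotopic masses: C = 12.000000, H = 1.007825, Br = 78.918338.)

Atom tally by fragment:
  CH3 → C:1 H:3
  CH(Br) → C:1 H:1 Br:1
  CH3 → C:1 H:3
Element totals:
  C: 3
  H: 7
  Br: 1
Molecular formula: C3H7Br.
  M = 3(12.0) + 7(1.007825) + 78.918338
    = 36.000000 + 7.054775 + 78.918338 = 121.973113

121.9731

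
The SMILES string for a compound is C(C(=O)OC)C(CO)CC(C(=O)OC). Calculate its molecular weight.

Atom tally by fragment:
  CH3OOCCH2 → C:3 H:5 O:2
  CH(CH2OH) → C:2 H:4 O:1
  CH2 → C:1 H:2
  CH2COOCH3 → C:3 H:5 O:2
Element totals:
  C: 9
  H: 16
  O: 5
Molecular formula: C9H16O5.
  M = 9(12.011) + 16(1.008) + 5(15.999)
    = 108.099 + 16.128 + 79.995 = 204.222

204.22 g/mol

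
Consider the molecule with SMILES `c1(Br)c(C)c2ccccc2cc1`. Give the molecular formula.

Atom tally by fragment:
  naphthalene ring system core → C:10 H:8
  (− 2 ring H displaced by substituents)
  + Br → Br:1
  + CH3 → C:1 H:3
Element totals:
  C: 11
  H: 9
  Br: 1

C11H9Br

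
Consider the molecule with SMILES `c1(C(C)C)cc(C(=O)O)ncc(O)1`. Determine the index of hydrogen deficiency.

Atom tally by fragment:
  pyridine ring core → C:5 H:5 N:1
  (− 3 ring H displaced by substituents)
  + CH(CH3)2 → C:3 H:7
  + COOH → C:1 H:1 O:2
  + OH → O:1 H:1
Element totals:
  C: 9
  H: 11
  N: 1
  O: 3
Molecular formula: C9H11NO3.
DoU = (2C + 2 + N − H − X) / 2 = (2·9 + 2 + 1 − 11 − 0) / 2 = 5.

5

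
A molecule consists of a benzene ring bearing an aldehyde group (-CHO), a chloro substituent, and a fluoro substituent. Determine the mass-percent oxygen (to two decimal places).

10.09%

Atom tally by fragment:
  benzene ring core → C:6 H:6
  (− 3 ring H displaced by substituents)
  + CHO → C:1 H:1 O:1
  + Cl → Cl:1
  + F → F:1
Element totals:
  C: 7
  H: 4
  Cl: 1
  F: 1
  O: 1
Molecular formula: C7H4ClFO.
Molar mass = 158.556 g/mol.
Mass from O: 1 × 15.999 = 15.999 g/mol.
%O = 15.999 / 158.556 × 100 = 10.09%.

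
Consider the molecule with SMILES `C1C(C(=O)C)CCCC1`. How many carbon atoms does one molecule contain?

Atom tally by fragment:
  cyclohexane ring core → C:6 H:12
  (− 1 ring H displaced by substituents)
  + COCH3 → C:2 H:3 O:1
Element totals:
  C: 8
  H: 14
  O: 1

8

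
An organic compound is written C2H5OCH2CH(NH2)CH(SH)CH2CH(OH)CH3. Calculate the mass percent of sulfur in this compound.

Element totals:
  C: 8
  H: 19
  N: 1
  O: 2
  S: 1
Molecular formula: C8H19NO2S.
Molar mass = 193.305 g/mol.
Mass from S: 1 × 32.06 = 32.060 g/mol.
%S = 32.060 / 193.305 × 100 = 16.59%.

16.59%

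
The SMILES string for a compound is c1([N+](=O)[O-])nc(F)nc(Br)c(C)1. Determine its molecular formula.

C5H3BrFN3O2

Atom tally by fragment:
  pyrimidine ring core → C:4 H:4 N:2
  (− 4 ring H displaced by substituents)
  + NO2 → N:1 O:2
  + F → F:1
  + Br → Br:1
  + CH3 → C:1 H:3
Element totals:
  C: 5
  H: 3
  Br: 1
  F: 1
  N: 3
  O: 2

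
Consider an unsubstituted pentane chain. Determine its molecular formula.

C5H12

Atom tally by fragment:
  CH3 → C:1 H:3
  CH2 → C:1 H:2
  CH2 → C:1 H:2
  CH2 → C:1 H:2
  CH3 → C:1 H:3
Element totals:
  C: 5
  H: 12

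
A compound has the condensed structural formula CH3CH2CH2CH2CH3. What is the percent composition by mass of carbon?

83.24%

Element totals:
  C: 5
  H: 12
Molecular formula: C5H12.
Molar mass = 72.151 g/mol.
Mass from C: 5 × 12.011 = 60.055 g/mol.
%C = 60.055 / 72.151 × 100 = 83.24%.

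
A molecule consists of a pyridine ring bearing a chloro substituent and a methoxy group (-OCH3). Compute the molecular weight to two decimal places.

Atom tally by fragment:
  pyridine ring core → C:5 H:5 N:1
  (− 2 ring H displaced by substituents)
  + Cl → Cl:1
  + OCH3 → C:1 H:3 O:1
Element totals:
  C: 6
  H: 6
  Cl: 1
  N: 1
  O: 1
Molecular formula: C6H6ClNO.
  M = 6(12.011) + 6(1.008) + 35.45 + 14.007 + 15.999
    = 72.066 + 6.048 + 35.450 + 14.007 + 15.999 = 143.570

143.57 g/mol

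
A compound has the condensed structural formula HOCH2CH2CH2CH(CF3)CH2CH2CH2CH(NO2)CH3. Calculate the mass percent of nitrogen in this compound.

5.44%

Element totals:
  C: 10
  H: 18
  F: 3
  N: 1
  O: 3
Molecular formula: C10H18F3NO3.
Molar mass = 257.252 g/mol.
Mass from N: 1 × 14.007 = 14.007 g/mol.
%N = 14.007 / 257.252 × 100 = 5.44%.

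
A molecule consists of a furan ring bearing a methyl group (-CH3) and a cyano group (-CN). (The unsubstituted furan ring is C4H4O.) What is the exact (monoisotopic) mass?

Atom tally by fragment:
  furan ring core → C:4 H:4 O:1
  (− 2 ring H displaced by substituents)
  + CH3 → C:1 H:3
  + CN → C:1 N:1
Element totals:
  C: 6
  H: 5
  N: 1
  O: 1
Molecular formula: C6H5NO.
  M = 6(12.0) + 5(1.007825) + 14.003074 + 15.994915
    = 72.000000 + 5.039125 + 14.003074 + 15.994915 = 107.037114

107.0371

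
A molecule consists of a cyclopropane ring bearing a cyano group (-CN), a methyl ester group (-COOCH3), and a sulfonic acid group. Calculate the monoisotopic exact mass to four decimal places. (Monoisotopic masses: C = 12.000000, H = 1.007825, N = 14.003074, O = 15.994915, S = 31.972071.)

Atom tally by fragment:
  cyclopropane ring core → C:3 H:6
  (− 3 ring H displaced by substituents)
  + CN → C:1 N:1
  + COOCH3 → C:2 H:3 O:2
  + SO3H → S:1 O:3 H:1
Element totals:
  C: 6
  H: 7
  N: 1
  O: 5
  S: 1
Molecular formula: C6H7NO5S.
  M = 6(12.0) + 7(1.007825) + 14.003074 + 5(15.994915) + 31.972071
    = 72.000000 + 7.054775 + 14.003074 + 79.974575 + 31.972071 = 205.004495

205.0045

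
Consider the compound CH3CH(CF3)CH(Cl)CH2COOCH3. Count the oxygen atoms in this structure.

Element totals:
  C: 7
  H: 10
  Cl: 1
  F: 3
  O: 2

2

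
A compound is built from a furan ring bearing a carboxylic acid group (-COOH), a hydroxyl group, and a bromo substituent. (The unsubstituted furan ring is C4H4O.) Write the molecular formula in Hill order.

Atom tally by fragment:
  furan ring core → C:4 H:4 O:1
  (− 3 ring H displaced by substituents)
  + COOH → C:1 H:1 O:2
  + OH → O:1 H:1
  + Br → Br:1
Element totals:
  C: 5
  H: 3
  Br: 1
  O: 4

C5H3BrO4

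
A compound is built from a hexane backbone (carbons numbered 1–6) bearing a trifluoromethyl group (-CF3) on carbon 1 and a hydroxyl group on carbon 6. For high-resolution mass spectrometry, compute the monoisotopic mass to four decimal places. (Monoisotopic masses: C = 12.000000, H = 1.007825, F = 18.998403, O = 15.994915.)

Atom tally by fragment:
  F3CCH2 → C:2 H:2 F:3
  CH2 → C:1 H:2
  CH2 → C:1 H:2
  CH2 → C:1 H:2
  CH2 → C:1 H:2
  CH2OH → C:1 H:3 O:1
Element totals:
  C: 7
  H: 13
  F: 3
  O: 1
Molecular formula: C7H13F3O.
  M = 7(12.0) + 13(1.007825) + 3(18.998403) + 15.994915
    = 84.000000 + 13.101725 + 56.995209 + 15.994915 = 170.091849

170.0918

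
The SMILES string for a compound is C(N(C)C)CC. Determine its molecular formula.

Atom tally by fragment:
  (CH3)2NCH2 → C:3 H:8 N:1
  CH2 → C:1 H:2
  CH3 → C:1 H:3
Element totals:
  C: 5
  H: 13
  N: 1

C5H13N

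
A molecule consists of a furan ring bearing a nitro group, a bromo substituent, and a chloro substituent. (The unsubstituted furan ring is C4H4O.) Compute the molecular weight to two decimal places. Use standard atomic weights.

226.41 g/mol

Atom tally by fragment:
  furan ring core → C:4 H:4 O:1
  (− 3 ring H displaced by substituents)
  + NO2 → N:1 O:2
  + Br → Br:1
  + Cl → Cl:1
Element totals:
  C: 4
  H: 1
  Br: 1
  Cl: 1
  N: 1
  O: 3
Molecular formula: C4HBrClNO3.
  M = 4(12.011) + 1.008 + 79.904 + 35.45 + 14.007 + 3(15.999)
    = 48.044 + 1.008 + 79.904 + 35.450 + 14.007 + 47.997 = 226.410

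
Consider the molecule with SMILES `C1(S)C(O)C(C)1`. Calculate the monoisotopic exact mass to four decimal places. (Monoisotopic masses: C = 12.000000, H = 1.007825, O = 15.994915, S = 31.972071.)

Atom tally by fragment:
  cyclopropane ring core → C:3 H:6
  (− 3 ring H displaced by substituents)
  + SH → S:1 H:1
  + OH → O:1 H:1
  + CH3 → C:1 H:3
Element totals:
  C: 4
  H: 8
  O: 1
  S: 1
Molecular formula: C4H8OS.
  M = 4(12.0) + 8(1.007825) + 15.994915 + 31.972071
    = 48.000000 + 8.062600 + 15.994915 + 31.972071 = 104.029586

104.0296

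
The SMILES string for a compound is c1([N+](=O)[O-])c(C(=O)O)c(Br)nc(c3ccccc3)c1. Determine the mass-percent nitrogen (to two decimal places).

8.67%

Atom tally by fragment:
  pyridine ring core → C:5 H:5 N:1
  (− 4 ring H displaced by substituents)
  + NO2 → N:1 O:2
  + COOH → C:1 H:1 O:2
  + Br → Br:1
  + C6H5 → C:6 H:5
Element totals:
  C: 12
  H: 7
  Br: 1
  N: 2
  O: 4
Molecular formula: C12H7BrN2O4.
Molar mass = 323.102 g/mol.
Mass from N: 2 × 14.007 = 28.014 g/mol.
%N = 28.014 / 323.102 × 100 = 8.67%.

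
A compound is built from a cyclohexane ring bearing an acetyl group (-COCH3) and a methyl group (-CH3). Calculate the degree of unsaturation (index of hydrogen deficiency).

Atom tally by fragment:
  cyclohexane ring core → C:6 H:12
  (− 2 ring H displaced by substituents)
  + COCH3 → C:2 H:3 O:1
  + CH3 → C:1 H:3
Element totals:
  C: 9
  H: 16
  O: 1
Molecular formula: C9H16O.
DoU = (2C + 2 + N − H − X) / 2 = (2·9 + 2 + 0 − 16 − 0) / 2 = 2.

2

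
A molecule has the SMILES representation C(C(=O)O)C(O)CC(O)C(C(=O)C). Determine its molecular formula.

Atom tally by fragment:
  HOOCCH2 → C:2 H:3 O:2
  CH(OH) → C:1 H:2 O:1
  CH2 → C:1 H:2
  CH(OH) → C:1 H:2 O:1
  CH2COCH3 → C:3 H:5 O:1
Element totals:
  C: 8
  H: 14
  O: 5

C8H14O5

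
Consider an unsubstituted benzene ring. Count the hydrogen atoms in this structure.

6

Atom tally by fragment:
  benzene ring core → C:6 H:6
Element totals:
  C: 6
  H: 6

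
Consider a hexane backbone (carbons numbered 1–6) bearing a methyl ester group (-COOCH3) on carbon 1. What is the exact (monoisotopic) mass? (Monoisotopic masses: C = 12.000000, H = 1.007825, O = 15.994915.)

144.1150

Atom tally by fragment:
  CH3OOCCH2 → C:3 H:5 O:2
  CH2 → C:1 H:2
  CH2 → C:1 H:2
  CH2 → C:1 H:2
  CH2 → C:1 H:2
  CH3 → C:1 H:3
Element totals:
  C: 8
  H: 16
  O: 2
Molecular formula: C8H16O2.
  M = 8(12.0) + 16(1.007825) + 2(15.994915)
    = 96.000000 + 16.125200 + 31.989830 = 144.115030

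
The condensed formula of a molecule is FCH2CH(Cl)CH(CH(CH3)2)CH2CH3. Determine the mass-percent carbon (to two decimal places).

57.65%

Element totals:
  C: 8
  H: 16
  Cl: 1
  F: 1
Molecular formula: C8H16ClF.
Molar mass = 166.664 g/mol.
Mass from C: 8 × 12.011 = 96.088 g/mol.
%C = 96.088 / 166.664 × 100 = 57.65%.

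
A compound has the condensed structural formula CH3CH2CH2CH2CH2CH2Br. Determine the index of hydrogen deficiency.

0

Atom tally by fragment:
  CH3 → C:1 H:3
  CH2 → C:1 H:2
  CH2 → C:1 H:2
  CH2 → C:1 H:2
  CH2 → C:1 H:2
  CH2Br → C:1 H:2 Br:1
Element totals:
  C: 6
  H: 13
  Br: 1
Molecular formula: C6H13Br.
DoU = (2C + 2 + N − H − X) / 2 = (2·6 + 2 + 0 − 13 − 1) / 2 = 0.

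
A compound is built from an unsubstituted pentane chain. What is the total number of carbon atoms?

5

Atom tally by fragment:
  CH3 → C:1 H:3
  CH2 → C:1 H:2
  CH2 → C:1 H:2
  CH2 → C:1 H:2
  CH3 → C:1 H:3
Element totals:
  C: 5
  H: 12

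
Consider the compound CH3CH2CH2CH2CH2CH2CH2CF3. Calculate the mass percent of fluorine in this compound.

Atom tally by fragment:
  CH3 → C:1 H:3
  CH2 → C:1 H:2
  CH2 → C:1 H:2
  CH2 → C:1 H:2
  CH2 → C:1 H:2
  CH2 → C:1 H:2
  CH2CF3 → C:2 H:2 F:3
Element totals:
  C: 8
  H: 15
  F: 3
Molecular formula: C8H15F3.
Molar mass = 168.202 g/mol.
Mass from F: 3 × 18.998 = 56.994 g/mol.
%F = 56.994 / 168.202 × 100 = 33.88%.

33.88%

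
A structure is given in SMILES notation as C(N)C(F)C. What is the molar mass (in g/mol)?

Atom tally by fragment:
  H2NCH2 → C:1 H:4 N:1
  CH(F) → C:1 H:1 F:1
  CH3 → C:1 H:3
Element totals:
  C: 3
  H: 8
  F: 1
  N: 1
Molecular formula: C3H8FN.
  M = 3(12.011) + 8(1.008) + 18.998 + 14.007
    = 36.033 + 8.064 + 18.998 + 14.007 = 77.102

77.10 g/mol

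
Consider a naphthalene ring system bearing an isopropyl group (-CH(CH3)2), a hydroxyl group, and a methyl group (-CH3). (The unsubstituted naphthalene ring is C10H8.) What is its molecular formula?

Atom tally by fragment:
  naphthalene ring system core → C:10 H:8
  (− 3 ring H displaced by substituents)
  + CH(CH3)2 → C:3 H:7
  + OH → O:1 H:1
  + CH3 → C:1 H:3
Element totals:
  C: 14
  H: 16
  O: 1

C14H16O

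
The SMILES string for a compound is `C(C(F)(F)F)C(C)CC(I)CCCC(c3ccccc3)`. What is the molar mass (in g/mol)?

398.25 g/mol

Atom tally by fragment:
  F3CCH2 → C:2 H:2 F:3
  CH(CH3) → C:2 H:4
  CH2 → C:1 H:2
  CH(I) → C:1 H:1 I:1
  CH2 → C:1 H:2
  CH2 → C:1 H:2
  CH2 → C:1 H:2
  CH2C6H5 → C:7 H:7
Element totals:
  C: 16
  H: 22
  F: 3
  I: 1
Molecular formula: C16H22F3I.
  M = 16(12.011) + 22(1.008) + 3(18.998) + 126.904
    = 192.176 + 22.176 + 56.994 + 126.904 = 398.250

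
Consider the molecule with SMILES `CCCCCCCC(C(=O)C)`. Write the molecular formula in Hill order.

C10H20O

Atom tally by fragment:
  CH3 → C:1 H:3
  CH2 → C:1 H:2
  CH2 → C:1 H:2
  CH2 → C:1 H:2
  CH2 → C:1 H:2
  CH2 → C:1 H:2
  CH2 → C:1 H:2
  CH2COCH3 → C:3 H:5 O:1
Element totals:
  C: 10
  H: 20
  O: 1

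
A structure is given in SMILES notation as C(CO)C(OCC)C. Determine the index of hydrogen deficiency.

0

Atom tally by fragment:
  HOCH2CH2 → C:2 H:5 O:1
  CH(OC2H5) → C:3 H:6 O:1
  CH3 → C:1 H:3
Element totals:
  C: 6
  H: 14
  O: 2
Molecular formula: C6H14O2.
DoU = (2C + 2 + N − H − X) / 2 = (2·6 + 2 + 0 − 14 − 0) / 2 = 0.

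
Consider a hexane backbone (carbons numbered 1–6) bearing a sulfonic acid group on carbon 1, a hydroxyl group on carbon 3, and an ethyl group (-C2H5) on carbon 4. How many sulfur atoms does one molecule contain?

1

Atom tally by fragment:
  HO3SCH2 → C:1 H:3 S:1 O:3
  CH2 → C:1 H:2
  CH(OH) → C:1 H:2 O:1
  CH(C2H5) → C:3 H:6
  CH2 → C:1 H:2
  CH3 → C:1 H:3
Element totals:
  C: 8
  H: 18
  O: 4
  S: 1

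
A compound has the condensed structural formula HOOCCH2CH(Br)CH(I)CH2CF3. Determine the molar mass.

374.92 g/mol

Atom tally by fragment:
  HOOCCH2 → C:2 H:3 O:2
  CH(Br) → C:1 H:1 Br:1
  CH(I) → C:1 H:1 I:1
  CH2CF3 → C:2 H:2 F:3
Element totals:
  C: 6
  H: 7
  Br: 1
  F: 3
  I: 1
  O: 2
Molecular formula: C6H7BrF3IO2.
  M = 6(12.011) + 7(1.008) + 79.904 + 3(18.998) + 126.904 + 2(15.999)
    = 72.066 + 7.056 + 79.904 + 56.994 + 126.904 + 31.998 = 374.922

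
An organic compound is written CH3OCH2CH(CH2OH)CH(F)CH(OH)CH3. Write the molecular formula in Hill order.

C7H15FO3

Element totals:
  C: 7
  H: 15
  F: 1
  O: 3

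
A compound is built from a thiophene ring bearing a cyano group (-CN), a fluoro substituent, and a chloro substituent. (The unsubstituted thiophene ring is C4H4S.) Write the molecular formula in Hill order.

Atom tally by fragment:
  thiophene ring core → C:4 H:4 S:1
  (− 3 ring H displaced by substituents)
  + CN → C:1 N:1
  + F → F:1
  + Cl → Cl:1
Element totals:
  C: 5
  H: 1
  Cl: 1
  F: 1
  N: 1
  S: 1

C5HClFNS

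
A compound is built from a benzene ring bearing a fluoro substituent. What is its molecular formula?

Atom tally by fragment:
  benzene ring core → C:6 H:6
  (− 1 ring H displaced by substituents)
  + F → F:1
Element totals:
  C: 6
  H: 5
  F: 1

C6H5F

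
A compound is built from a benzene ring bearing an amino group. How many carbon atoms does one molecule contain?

Atom tally by fragment:
  benzene ring core → C:6 H:6
  (− 1 ring H displaced by substituents)
  + NH2 → N:1 H:2
Element totals:
  C: 6
  H: 7
  N: 1

6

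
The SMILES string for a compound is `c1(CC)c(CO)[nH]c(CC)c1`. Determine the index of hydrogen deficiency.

Atom tally by fragment:
  pyrrole ring core → C:4 H:5 N:1
  (− 3 ring H displaced by substituents)
  + C2H5 → C:2 H:5
  + CH2OH → C:1 H:3 O:1
  + C2H5 → C:2 H:5
Element totals:
  C: 9
  H: 15
  N: 1
  O: 1
Molecular formula: C9H15NO.
DoU = (2C + 2 + N − H − X) / 2 = (2·9 + 2 + 1 − 15 − 0) / 2 = 3.

3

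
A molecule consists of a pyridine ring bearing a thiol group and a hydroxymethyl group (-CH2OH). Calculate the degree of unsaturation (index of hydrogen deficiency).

Atom tally by fragment:
  pyridine ring core → C:5 H:5 N:1
  (− 2 ring H displaced by substituents)
  + SH → S:1 H:1
  + CH2OH → C:1 H:3 O:1
Element totals:
  C: 6
  H: 7
  N: 1
  O: 1
  S: 1
Molecular formula: C6H7NOS.
DoU = (2C + 2 + N − H − X) / 2 = (2·6 + 2 + 1 − 7 − 0) / 2 = 4.

4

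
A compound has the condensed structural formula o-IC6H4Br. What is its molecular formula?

C6H4BrI

Element totals:
  C: 6
  H: 4
  Br: 1
  I: 1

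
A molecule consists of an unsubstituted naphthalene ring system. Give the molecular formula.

Atom tally by fragment:
  naphthalene ring system core → C:10 H:8
Element totals:
  C: 10
  H: 8

C10H8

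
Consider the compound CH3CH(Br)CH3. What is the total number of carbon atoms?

Element totals:
  C: 3
  H: 7
  Br: 1

3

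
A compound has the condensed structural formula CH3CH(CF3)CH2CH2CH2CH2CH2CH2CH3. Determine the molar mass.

Atom tally by fragment:
  CH3 → C:1 H:3
  CH(CF3) → C:2 H:1 F:3
  CH2 → C:1 H:2
  CH2 → C:1 H:2
  CH2 → C:1 H:2
  CH2 → C:1 H:2
  CH2 → C:1 H:2
  CH2 → C:1 H:2
  CH3 → C:1 H:3
Element totals:
  C: 10
  H: 19
  F: 3
Molecular formula: C10H19F3.
  M = 10(12.011) + 19(1.008) + 3(18.998)
    = 120.110 + 19.152 + 56.994 = 196.256

196.26 g/mol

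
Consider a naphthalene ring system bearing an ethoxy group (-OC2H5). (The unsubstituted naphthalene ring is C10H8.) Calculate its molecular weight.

172.23 g/mol

Atom tally by fragment:
  naphthalene ring system core → C:10 H:8
  (− 1 ring H displaced by substituents)
  + OC2H5 → C:2 H:5 O:1
Element totals:
  C: 12
  H: 12
  O: 1
Molecular formula: C12H12O.
  M = 12(12.011) + 12(1.008) + 15.999
    = 144.132 + 12.096 + 15.999 = 172.227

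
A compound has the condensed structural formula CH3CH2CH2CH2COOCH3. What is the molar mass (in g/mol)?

116.16 g/mol

Element totals:
  C: 6
  H: 12
  O: 2
Molecular formula: C6H12O2.
  M = 6(12.011) + 12(1.008) + 2(15.999)
    = 72.066 + 12.096 + 31.998 = 116.160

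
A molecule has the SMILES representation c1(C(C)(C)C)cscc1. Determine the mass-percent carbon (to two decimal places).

68.51%

Atom tally by fragment:
  thiophene ring core → C:4 H:4 S:1
  (− 1 ring H displaced by substituents)
  + C(CH3)3 → C:4 H:9
Element totals:
  C: 8
  H: 12
  S: 1
Molecular formula: C8H12S.
Molar mass = 140.244 g/mol.
Mass from C: 8 × 12.011 = 96.088 g/mol.
%C = 96.088 / 140.244 × 100 = 68.51%.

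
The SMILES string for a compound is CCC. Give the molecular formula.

C3H8

Atom tally by fragment:
  CH3 → C:1 H:3
  CH2 → C:1 H:2
  CH3 → C:1 H:3
Element totals:
  C: 3
  H: 8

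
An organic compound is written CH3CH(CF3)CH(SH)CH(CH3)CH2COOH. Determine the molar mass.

230.24 g/mol

Element totals:
  C: 8
  H: 13
  F: 3
  O: 2
  S: 1
Molecular formula: C8H13F3O2S.
  M = 8(12.011) + 13(1.008) + 3(18.998) + 2(15.999) + 32.06
    = 96.088 + 13.104 + 56.994 + 31.998 + 32.060 = 230.244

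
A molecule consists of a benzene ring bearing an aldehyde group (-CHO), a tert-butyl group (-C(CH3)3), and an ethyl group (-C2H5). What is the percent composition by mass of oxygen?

8.41%

Atom tally by fragment:
  benzene ring core → C:6 H:6
  (− 3 ring H displaced by substituents)
  + CHO → C:1 H:1 O:1
  + C(CH3)3 → C:4 H:9
  + C2H5 → C:2 H:5
Element totals:
  C: 13
  H: 18
  O: 1
Molecular formula: C13H18O.
Molar mass = 190.286 g/mol.
Mass from O: 1 × 15.999 = 15.999 g/mol.
%O = 15.999 / 190.286 × 100 = 8.41%.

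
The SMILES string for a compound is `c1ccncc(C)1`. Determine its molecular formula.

Atom tally by fragment:
  pyridine ring core → C:5 H:5 N:1
  (− 1 ring H displaced by substituents)
  + CH3 → C:1 H:3
Element totals:
  C: 6
  H: 7
  N: 1

C6H7N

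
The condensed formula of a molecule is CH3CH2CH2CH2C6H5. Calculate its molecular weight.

134.22 g/mol

Element totals:
  C: 10
  H: 14
Molecular formula: C10H14.
  M = 10(12.011) + 14(1.008)
    = 120.110 + 14.112 = 134.222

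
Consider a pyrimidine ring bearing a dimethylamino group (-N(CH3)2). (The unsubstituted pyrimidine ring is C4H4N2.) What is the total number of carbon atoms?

6

Atom tally by fragment:
  pyrimidine ring core → C:4 H:4 N:2
  (− 1 ring H displaced by substituents)
  + N(CH3)2 → N:1 C:2 H:6
Element totals:
  C: 6
  H: 9
  N: 3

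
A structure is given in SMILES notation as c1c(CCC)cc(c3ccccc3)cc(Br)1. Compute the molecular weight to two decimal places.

275.19 g/mol

Atom tally by fragment:
  benzene ring core → C:6 H:6
  (− 3 ring H displaced by substituents)
  + CH2CH2CH3 → C:3 H:7
  + C6H5 → C:6 H:5
  + Br → Br:1
Element totals:
  C: 15
  H: 15
  Br: 1
Molecular formula: C15H15Br.
  M = 15(12.011) + 15(1.008) + 79.904
    = 180.165 + 15.120 + 79.904 = 275.189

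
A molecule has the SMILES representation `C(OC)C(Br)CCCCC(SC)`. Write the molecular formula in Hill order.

Atom tally by fragment:
  CH3OCH2 → C:2 H:5 O:1
  CH(Br) → C:1 H:1 Br:1
  CH2 → C:1 H:2
  CH2 → C:1 H:2
  CH2 → C:1 H:2
  CH2 → C:1 H:2
  CH2SCH3 → C:2 H:5 S:1
Element totals:
  C: 9
  H: 19
  Br: 1
  O: 1
  S: 1

C9H19BrOS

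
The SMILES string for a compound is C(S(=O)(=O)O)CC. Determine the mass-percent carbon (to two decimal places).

29.02%

Atom tally by fragment:
  HO3SCH2 → C:1 H:3 S:1 O:3
  CH2 → C:1 H:2
  CH3 → C:1 H:3
Element totals:
  C: 3
  H: 8
  O: 3
  S: 1
Molecular formula: C3H8O3S.
Molar mass = 124.154 g/mol.
Mass from C: 3 × 12.011 = 36.033 g/mol.
%C = 36.033 / 124.154 × 100 = 29.02%.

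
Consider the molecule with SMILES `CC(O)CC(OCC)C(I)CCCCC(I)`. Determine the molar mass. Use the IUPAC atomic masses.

Atom tally by fragment:
  CH3 → C:1 H:3
  CH(OH) → C:1 H:2 O:1
  CH2 → C:1 H:2
  CH(OC2H5) → C:3 H:6 O:1
  CH(I) → C:1 H:1 I:1
  CH2 → C:1 H:2
  CH2 → C:1 H:2
  CH2 → C:1 H:2
  CH2 → C:1 H:2
  CH2I → C:1 H:2 I:1
Element totals:
  C: 12
  H: 24
  I: 2
  O: 2
Molecular formula: C12H24I2O2.
  M = 12(12.011) + 24(1.008) + 2(126.904) + 2(15.999)
    = 144.132 + 24.192 + 253.808 + 31.998 = 454.130

454.13 g/mol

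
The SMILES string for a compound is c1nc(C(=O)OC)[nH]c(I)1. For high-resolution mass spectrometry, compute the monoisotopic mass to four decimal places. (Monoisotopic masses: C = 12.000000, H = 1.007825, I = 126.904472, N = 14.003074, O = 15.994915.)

251.9396

Atom tally by fragment:
  imidazole ring core → C:3 H:4 N:2
  (− 2 ring H displaced by substituents)
  + COOCH3 → C:2 H:3 O:2
  + I → I:1
Element totals:
  C: 5
  H: 5
  I: 1
  N: 2
  O: 2
Molecular formula: C5H5IN2O2.
  M = 5(12.0) + 5(1.007825) + 126.904472 + 2(14.003074) + 2(15.994915)
    = 60.000000 + 5.039125 + 126.904472 + 28.006148 + 31.989830 = 251.939575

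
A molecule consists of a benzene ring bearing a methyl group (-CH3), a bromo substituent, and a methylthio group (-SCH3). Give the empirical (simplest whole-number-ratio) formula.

Atom tally by fragment:
  benzene ring core → C:6 H:6
  (− 3 ring H displaced by substituents)
  + CH3 → C:1 H:3
  + Br → Br:1
  + SCH3 → C:1 H:3 S:1
Element totals:
  C: 8
  H: 9
  Br: 1
  S: 1
Molecular formula: C8H9BrS.
gcd of subscripts (1, 8, 9, 1) = 1, so the empirical formula equals the molecular formula.

C8H9BrS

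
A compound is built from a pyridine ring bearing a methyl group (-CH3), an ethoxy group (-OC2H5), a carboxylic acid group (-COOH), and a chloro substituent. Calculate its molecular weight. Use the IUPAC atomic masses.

215.63 g/mol

Atom tally by fragment:
  pyridine ring core → C:5 H:5 N:1
  (− 4 ring H displaced by substituents)
  + CH3 → C:1 H:3
  + OC2H5 → C:2 H:5 O:1
  + COOH → C:1 H:1 O:2
  + Cl → Cl:1
Element totals:
  C: 9
  H: 10
  Cl: 1
  N: 1
  O: 3
Molecular formula: C9H10ClNO3.
  M = 9(12.011) + 10(1.008) + 35.45 + 14.007 + 3(15.999)
    = 108.099 + 10.080 + 35.450 + 14.007 + 47.997 = 215.633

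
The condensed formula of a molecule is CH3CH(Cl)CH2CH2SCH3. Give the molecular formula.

Element totals:
  C: 5
  H: 11
  Cl: 1
  S: 1

C5H11ClS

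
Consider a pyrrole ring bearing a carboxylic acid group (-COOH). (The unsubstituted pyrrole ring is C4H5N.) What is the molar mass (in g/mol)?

Atom tally by fragment:
  pyrrole ring core → C:4 H:5 N:1
  (− 1 ring H displaced by substituents)
  + COOH → C:1 H:1 O:2
Element totals:
  C: 5
  H: 5
  N: 1
  O: 2
Molecular formula: C5H5NO2.
  M = 5(12.011) + 5(1.008) + 14.007 + 2(15.999)
    = 60.055 + 5.040 + 14.007 + 31.998 = 111.100

111.10 g/mol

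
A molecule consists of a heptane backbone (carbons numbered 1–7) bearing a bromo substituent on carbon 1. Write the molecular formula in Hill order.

Atom tally by fragment:
  BrCH2 → C:1 H:2 Br:1
  CH2 → C:1 H:2
  CH2 → C:1 H:2
  CH2 → C:1 H:2
  CH2 → C:1 H:2
  CH2 → C:1 H:2
  CH3 → C:1 H:3
Element totals:
  C: 7
  H: 15
  Br: 1

C7H15Br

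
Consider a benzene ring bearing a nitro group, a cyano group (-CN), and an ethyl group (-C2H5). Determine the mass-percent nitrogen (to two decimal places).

Atom tally by fragment:
  benzene ring core → C:6 H:6
  (− 3 ring H displaced by substituents)
  + NO2 → N:1 O:2
  + CN → C:1 N:1
  + C2H5 → C:2 H:5
Element totals:
  C: 9
  H: 8
  N: 2
  O: 2
Molecular formula: C9H8N2O2.
Molar mass = 176.175 g/mol.
Mass from N: 2 × 14.007 = 28.014 g/mol.
%N = 28.014 / 176.175 × 100 = 15.90%.

15.90%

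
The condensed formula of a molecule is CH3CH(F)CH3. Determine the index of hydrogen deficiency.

0

Element totals:
  C: 3
  H: 7
  F: 1
Molecular formula: C3H7F.
DoU = (2C + 2 + N − H − X) / 2 = (2·3 + 2 + 0 − 7 − 1) / 2 = 0.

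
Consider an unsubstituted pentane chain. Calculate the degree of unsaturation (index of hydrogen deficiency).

Atom tally by fragment:
  CH3 → C:1 H:3
  CH2 → C:1 H:2
  CH2 → C:1 H:2
  CH2 → C:1 H:2
  CH3 → C:1 H:3
Element totals:
  C: 5
  H: 12
Molecular formula: C5H12.
DoU = (2C + 2 + N − H − X) / 2 = (2·5 + 2 + 0 − 12 − 0) / 2 = 0.

0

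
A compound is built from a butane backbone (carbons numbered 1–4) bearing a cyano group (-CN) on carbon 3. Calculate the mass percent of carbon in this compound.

Atom tally by fragment:
  CH3 → C:1 H:3
  CH2 → C:1 H:2
  CH(CN) → C:2 H:1 N:1
  CH3 → C:1 H:3
Element totals:
  C: 5
  H: 9
  N: 1
Molecular formula: C5H9N.
Molar mass = 83.134 g/mol.
Mass from C: 5 × 12.011 = 60.055 g/mol.
%C = 60.055 / 83.134 × 100 = 72.24%.

72.24%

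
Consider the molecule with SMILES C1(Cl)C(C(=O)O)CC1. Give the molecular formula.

C5H7ClO2

Atom tally by fragment:
  cyclobutane ring core → C:4 H:8
  (− 2 ring H displaced by substituents)
  + Cl → Cl:1
  + COOH → C:1 H:1 O:2
Element totals:
  C: 5
  H: 7
  Cl: 1
  O: 2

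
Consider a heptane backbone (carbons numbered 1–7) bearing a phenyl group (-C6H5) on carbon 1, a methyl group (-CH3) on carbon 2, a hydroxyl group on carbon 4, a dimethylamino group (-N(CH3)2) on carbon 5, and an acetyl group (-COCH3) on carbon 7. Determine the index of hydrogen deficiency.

5

Atom tally by fragment:
  C6H5CH2 → C:7 H:7
  CH(CH3) → C:2 H:4
  CH2 → C:1 H:2
  CH(OH) → C:1 H:2 O:1
  CH(N(CH3)2) → C:3 H:7 N:1
  CH2 → C:1 H:2
  CH2COCH3 → C:3 H:5 O:1
Element totals:
  C: 18
  H: 29
  N: 1
  O: 2
Molecular formula: C18H29NO2.
DoU = (2C + 2 + N − H − X) / 2 = (2·18 + 2 + 1 − 29 − 0) / 2 = 5.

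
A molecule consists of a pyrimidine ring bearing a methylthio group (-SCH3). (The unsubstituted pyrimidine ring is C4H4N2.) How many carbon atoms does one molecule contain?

Atom tally by fragment:
  pyrimidine ring core → C:4 H:4 N:2
  (− 1 ring H displaced by substituents)
  + SCH3 → C:1 H:3 S:1
Element totals:
  C: 5
  H: 6
  N: 2
  S: 1

5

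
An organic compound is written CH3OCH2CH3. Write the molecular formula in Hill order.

C3H8O

Element totals:
  C: 3
  H: 8
  O: 1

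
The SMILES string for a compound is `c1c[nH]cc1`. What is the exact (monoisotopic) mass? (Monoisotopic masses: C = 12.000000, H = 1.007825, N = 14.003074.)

Atom tally by fragment:
  pyrrole ring core → C:4 H:5 N:1
Element totals:
  C: 4
  H: 5
  N: 1
Molecular formula: C4H5N.
  M = 4(12.0) + 5(1.007825) + 14.003074
    = 48.000000 + 5.039125 + 14.003074 = 67.042199

67.0422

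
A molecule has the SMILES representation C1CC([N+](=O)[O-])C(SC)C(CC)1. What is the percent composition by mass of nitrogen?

7.40%

Atom tally by fragment:
  cyclopentane ring core → C:5 H:10
  (− 3 ring H displaced by substituents)
  + NO2 → N:1 O:2
  + SCH3 → C:1 H:3 S:1
  + C2H5 → C:2 H:5
Element totals:
  C: 8
  H: 15
  N: 1
  O: 2
  S: 1
Molecular formula: C8H15NO2S.
Molar mass = 189.273 g/mol.
Mass from N: 1 × 14.007 = 14.007 g/mol.
%N = 14.007 / 189.273 × 100 = 7.40%.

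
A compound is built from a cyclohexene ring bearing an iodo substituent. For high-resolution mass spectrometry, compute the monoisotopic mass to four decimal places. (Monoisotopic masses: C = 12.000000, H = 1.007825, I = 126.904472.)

207.9749

Atom tally by fragment:
  cyclohexene ring core → C:6 H:10
  (− 1 ring H displaced by substituents)
  + I → I:1
Element totals:
  C: 6
  H: 9
  I: 1
Molecular formula: C6H9I.
  M = 6(12.0) + 9(1.007825) + 126.904472
    = 72.000000 + 9.070425 + 126.904472 = 207.974897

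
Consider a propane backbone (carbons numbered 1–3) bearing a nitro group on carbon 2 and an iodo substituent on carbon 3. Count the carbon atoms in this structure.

Atom tally by fragment:
  CH3 → C:1 H:3
  CH(NO2) → C:1 H:1 N:1 O:2
  CH2I → C:1 H:2 I:1
Element totals:
  C: 3
  H: 6
  I: 1
  N: 1
  O: 2

3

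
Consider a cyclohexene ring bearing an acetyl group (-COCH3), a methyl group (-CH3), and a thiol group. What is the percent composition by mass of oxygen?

9.40%

Atom tally by fragment:
  cyclohexene ring core → C:6 H:10
  (− 3 ring H displaced by substituents)
  + COCH3 → C:2 H:3 O:1
  + CH3 → C:1 H:3
  + SH → S:1 H:1
Element totals:
  C: 9
  H: 14
  O: 1
  S: 1
Molecular formula: C9H14OS.
Molar mass = 170.270 g/mol.
Mass from O: 1 × 15.999 = 15.999 g/mol.
%O = 15.999 / 170.270 × 100 = 9.40%.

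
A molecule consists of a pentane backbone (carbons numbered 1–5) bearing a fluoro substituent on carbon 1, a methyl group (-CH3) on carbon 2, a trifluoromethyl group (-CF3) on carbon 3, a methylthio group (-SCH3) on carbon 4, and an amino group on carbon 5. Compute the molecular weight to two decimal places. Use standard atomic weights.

Atom tally by fragment:
  FCH2 → C:1 H:2 F:1
  CH(CH3) → C:2 H:4
  CH(CF3) → C:2 H:1 F:3
  CH(SCH3) → C:2 H:4 S:1
  CH2NH2 → C:1 H:4 N:1
Element totals:
  C: 8
  H: 15
  F: 4
  N: 1
  S: 1
Molecular formula: C8H15F4NS.
  M = 8(12.011) + 15(1.008) + 4(18.998) + 14.007 + 32.06
    = 96.088 + 15.120 + 75.992 + 14.007 + 32.060 = 233.267

233.27 g/mol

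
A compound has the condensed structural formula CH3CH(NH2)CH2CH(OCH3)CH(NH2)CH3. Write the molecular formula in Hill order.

Atom tally by fragment:
  CH3 → C:1 H:3
  CH(NH2) → C:1 H:3 N:1
  CH2 → C:1 H:2
  CH(OCH3) → C:2 H:4 O:1
  CH(NH2) → C:1 H:3 N:1
  CH3 → C:1 H:3
Element totals:
  C: 7
  H: 18
  N: 2
  O: 1

C7H18N2O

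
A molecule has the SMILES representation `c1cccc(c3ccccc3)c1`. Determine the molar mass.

154.21 g/mol

Atom tally by fragment:
  benzene ring core → C:6 H:6
  (− 1 ring H displaced by substituents)
  + C6H5 → C:6 H:5
Element totals:
  C: 12
  H: 10
Molecular formula: C12H10.
  M = 12(12.011) + 10(1.008)
    = 144.132 + 10.080 = 154.212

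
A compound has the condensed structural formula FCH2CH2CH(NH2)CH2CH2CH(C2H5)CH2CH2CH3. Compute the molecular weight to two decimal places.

189.32 g/mol

Atom tally by fragment:
  FCH2 → C:1 H:2 F:1
  CH2 → C:1 H:2
  CH(NH2) → C:1 H:3 N:1
  CH2 → C:1 H:2
  CH2 → C:1 H:2
  CH(C2H5) → C:3 H:6
  CH2 → C:1 H:2
  CH2 → C:1 H:2
  CH3 → C:1 H:3
Element totals:
  C: 11
  H: 24
  F: 1
  N: 1
Molecular formula: C11H24FN.
  M = 11(12.011) + 24(1.008) + 18.998 + 14.007
    = 132.121 + 24.192 + 18.998 + 14.007 = 189.318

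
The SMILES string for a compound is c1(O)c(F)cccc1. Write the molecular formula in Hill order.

Atom tally by fragment:
  benzene ring core → C:6 H:6
  (− 2 ring H displaced by substituents)
  + OH → O:1 H:1
  + F → F:1
Element totals:
  C: 6
  H: 5
  F: 1
  O: 1

C6H5FO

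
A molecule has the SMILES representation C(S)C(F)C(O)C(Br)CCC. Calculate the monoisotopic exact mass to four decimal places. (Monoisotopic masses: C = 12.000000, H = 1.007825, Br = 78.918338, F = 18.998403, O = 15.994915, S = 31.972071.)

243.9933

Atom tally by fragment:
  HSCH2 → C:1 H:3 S:1
  CH(F) → C:1 H:1 F:1
  CH(OH) → C:1 H:2 O:1
  CH(Br) → C:1 H:1 Br:1
  CH2 → C:1 H:2
  CH2 → C:1 H:2
  CH3 → C:1 H:3
Element totals:
  C: 7
  H: 14
  Br: 1
  F: 1
  O: 1
  S: 1
Molecular formula: C7H14BrFOS.
  M = 7(12.0) + 14(1.007825) + 78.918338 + 18.998403 + 15.994915 + 31.972071
    = 84.000000 + 14.109550 + 78.918338 + 18.998403 + 15.994915 + 31.972071 = 243.993277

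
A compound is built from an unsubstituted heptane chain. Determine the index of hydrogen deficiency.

0

Atom tally by fragment:
  CH3 → C:1 H:3
  CH2 → C:1 H:2
  CH2 → C:1 H:2
  CH2 → C:1 H:2
  CH2 → C:1 H:2
  CH2 → C:1 H:2
  CH3 → C:1 H:3
Element totals:
  C: 7
  H: 16
Molecular formula: C7H16.
DoU = (2C + 2 + N − H − X) / 2 = (2·7 + 2 + 0 − 16 − 0) / 2 = 0.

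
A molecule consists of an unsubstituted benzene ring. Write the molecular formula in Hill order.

Atom tally by fragment:
  benzene ring core → C:6 H:6
Element totals:
  C: 6
  H: 6

C6H6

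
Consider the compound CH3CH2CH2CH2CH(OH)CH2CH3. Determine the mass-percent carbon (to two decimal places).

Element totals:
  C: 7
  H: 16
  O: 1
Molecular formula: C7H16O.
Molar mass = 116.204 g/mol.
Mass from C: 7 × 12.011 = 84.077 g/mol.
%C = 84.077 / 116.204 × 100 = 72.35%.

72.35%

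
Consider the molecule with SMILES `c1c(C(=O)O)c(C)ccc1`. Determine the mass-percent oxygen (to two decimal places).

Atom tally by fragment:
  benzene ring core → C:6 H:6
  (− 2 ring H displaced by substituents)
  + COOH → C:1 H:1 O:2
  + CH3 → C:1 H:3
Element totals:
  C: 8
  H: 8
  O: 2
Molecular formula: C8H8O2.
Molar mass = 136.150 g/mol.
Mass from O: 2 × 15.999 = 31.998 g/mol.
%O = 31.998 / 136.150 × 100 = 23.50%.

23.50%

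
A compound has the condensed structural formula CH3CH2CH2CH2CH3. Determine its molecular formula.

C5H12

Element totals:
  C: 5
  H: 12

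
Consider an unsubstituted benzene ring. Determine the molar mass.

78.11 g/mol

Atom tally by fragment:
  benzene ring core → C:6 H:6
Element totals:
  C: 6
  H: 6
Molecular formula: C6H6.
  M = 6(12.011) + 6(1.008)
    = 72.066 + 6.048 = 78.114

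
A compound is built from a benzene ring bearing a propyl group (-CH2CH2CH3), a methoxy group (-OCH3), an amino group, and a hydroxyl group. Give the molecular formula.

C10H15NO2

Atom tally by fragment:
  benzene ring core → C:6 H:6
  (− 4 ring H displaced by substituents)
  + CH2CH2CH3 → C:3 H:7
  + OCH3 → C:1 H:3 O:1
  + NH2 → N:1 H:2
  + OH → O:1 H:1
Element totals:
  C: 10
  H: 15
  N: 1
  O: 2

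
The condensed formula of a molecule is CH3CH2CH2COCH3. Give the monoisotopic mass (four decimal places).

86.0732

Atom tally by fragment:
  CH3 → C:1 H:3
  CH2 → C:1 H:2
  CH2COCH3 → C:3 H:5 O:1
Element totals:
  C: 5
  H: 10
  O: 1
Molecular formula: C5H10O.
  M = 5(12.0) + 10(1.007825) + 15.994915
    = 60.000000 + 10.078250 + 15.994915 = 86.073165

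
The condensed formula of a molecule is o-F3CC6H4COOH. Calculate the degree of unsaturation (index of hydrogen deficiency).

5

Atom tally by fragment:
  benzene ring core → C:6 H:6
  (− 2 ring H displaced by substituents)
  + CF3 → C:1 F:3
  + COOH → C:1 H:1 O:2
Element totals:
  C: 8
  H: 5
  F: 3
  O: 2
Molecular formula: C8H5F3O2.
DoU = (2C + 2 + N − H − X) / 2 = (2·8 + 2 + 0 − 5 − 3) / 2 = 5.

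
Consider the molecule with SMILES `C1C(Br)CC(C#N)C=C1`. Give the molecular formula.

Atom tally by fragment:
  cyclohexene ring core → C:6 H:10
  (− 2 ring H displaced by substituents)
  + Br → Br:1
  + CN → C:1 N:1
Element totals:
  C: 7
  H: 8
  Br: 1
  N: 1

C7H8BrN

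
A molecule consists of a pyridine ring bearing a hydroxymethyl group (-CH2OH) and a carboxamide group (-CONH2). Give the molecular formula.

C7H8N2O2

Atom tally by fragment:
  pyridine ring core → C:5 H:5 N:1
  (− 2 ring H displaced by substituents)
  + CH2OH → C:1 H:3 O:1
  + CONH2 → C:1 H:2 O:1 N:1
Element totals:
  C: 7
  H: 8
  N: 2
  O: 2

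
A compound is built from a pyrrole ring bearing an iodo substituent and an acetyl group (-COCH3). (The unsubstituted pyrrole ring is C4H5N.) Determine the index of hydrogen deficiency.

4

Atom tally by fragment:
  pyrrole ring core → C:4 H:5 N:1
  (− 2 ring H displaced by substituents)
  + I → I:1
  + COCH3 → C:2 H:3 O:1
Element totals:
  C: 6
  H: 6
  I: 1
  N: 1
  O: 1
Molecular formula: C6H6INO.
DoU = (2C + 2 + N − H − X) / 2 = (2·6 + 2 + 1 − 6 − 1) / 2 = 4.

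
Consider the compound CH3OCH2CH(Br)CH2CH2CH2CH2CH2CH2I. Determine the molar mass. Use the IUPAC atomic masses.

349.05 g/mol

Element totals:
  C: 9
  H: 18
  Br: 1
  I: 1
  O: 1
Molecular formula: C9H18BrIO.
  M = 9(12.011) + 18(1.008) + 79.904 + 126.904 + 15.999
    = 108.099 + 18.144 + 79.904 + 126.904 + 15.999 = 349.050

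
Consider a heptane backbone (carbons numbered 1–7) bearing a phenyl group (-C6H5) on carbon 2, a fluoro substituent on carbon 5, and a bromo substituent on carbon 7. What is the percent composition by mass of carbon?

Atom tally by fragment:
  CH3 → C:1 H:3
  CH(C6H5) → C:7 H:6
  CH2 → C:1 H:2
  CH2 → C:1 H:2
  CH(F) → C:1 H:1 F:1
  CH2 → C:1 H:2
  CH2Br → C:1 H:2 Br:1
Element totals:
  C: 13
  H: 18
  Br: 1
  F: 1
Molecular formula: C13H18BrF.
Molar mass = 273.189 g/mol.
Mass from C: 13 × 12.011 = 156.143 g/mol.
%C = 156.143 / 273.189 × 100 = 57.16%.

57.16%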